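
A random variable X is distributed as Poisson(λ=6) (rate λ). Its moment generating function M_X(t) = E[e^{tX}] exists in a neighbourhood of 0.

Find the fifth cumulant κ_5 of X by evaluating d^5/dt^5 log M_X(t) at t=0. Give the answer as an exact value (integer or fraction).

κ_5 = K′′′′′(0) = 6

M_X(t) = e^(6*e^(t) - 6)
K_X(t) = log M_X(t) = 6*e^(t) - 6
K′(t) = 6*e^(t)
K′′(t) = 6*e^(t)
K′′′(t) = 6*e^(t)
K′′′′(t) = 6*e^(t)
K′′′′′(t) = 6*e^(t)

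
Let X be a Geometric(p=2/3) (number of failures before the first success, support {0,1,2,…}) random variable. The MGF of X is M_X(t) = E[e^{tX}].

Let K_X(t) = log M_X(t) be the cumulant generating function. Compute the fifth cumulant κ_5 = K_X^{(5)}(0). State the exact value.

κ_5 = K^(5)(0) = 15

M_X(t) = 2/(3*(1 - e^(t)/3))
K_X(t) = log M_X(t) = -log(1 - e^(t)/3) - log(3) + log(2)
K^(5)(t) = (-3*e^(4*t) - 99*e^(3*t) - 297*e^(2*t) - 81*e^(t))/(e^(5*t) - 15*e^(4*t) + 90*e^(3*t) - 270*e^(2*t) + 405*e^(t) - 243)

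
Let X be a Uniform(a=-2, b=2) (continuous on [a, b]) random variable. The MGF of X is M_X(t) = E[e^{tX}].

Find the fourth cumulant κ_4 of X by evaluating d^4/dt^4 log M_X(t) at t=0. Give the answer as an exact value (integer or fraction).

κ_4 = K^(4)(0) = -32/15

M_X(t) = (e^(2*t) - e^(-2*t))/(4*t)
K_X(t) = log M_X(t) = -log(t) + log(e^(2*t) - e^(-2*t)) - 2*log(2)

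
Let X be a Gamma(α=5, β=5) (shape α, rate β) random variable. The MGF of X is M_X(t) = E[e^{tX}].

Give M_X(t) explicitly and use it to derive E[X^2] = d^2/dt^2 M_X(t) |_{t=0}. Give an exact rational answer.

M_X(t) = 3125/(5 - t)^5
M′(t) = 15625/(t^6 - 30*t^5 + 375*t^4 - 2500*t^3 + 9375*t^2 - 18750*t + 15625)
M′′(t) = -93750/(t^7 - 35*t^6 + 525*t^5 - 4375*t^4 + 21875*t^3 - 65625*t^2 + 109375*t - 78125)

E[X^2] = M′′(0) = 6/5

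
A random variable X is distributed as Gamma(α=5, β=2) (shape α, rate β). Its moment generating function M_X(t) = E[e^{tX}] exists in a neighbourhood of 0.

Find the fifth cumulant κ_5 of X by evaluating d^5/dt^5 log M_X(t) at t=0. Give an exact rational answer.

κ_5 = K′′′′′(0) = 15/4

M_X(t) = 32/(2 - t)^5
K_X(t) = log M_X(t) = -5*log(2 - t) + 5*log(2)
K′(t) = -5/(t - 2)
K′′(t) = 5/(t^2 - 4*t + 4)
K′′′(t) = -10/(t^3 - 6*t^2 + 12*t - 8)
K′′′′(t) = 30/(t^4 - 8*t^3 + 24*t^2 - 32*t + 16)
K′′′′′(t) = -120/(t^5 - 10*t^4 + 40*t^3 - 80*t^2 + 80*t - 32)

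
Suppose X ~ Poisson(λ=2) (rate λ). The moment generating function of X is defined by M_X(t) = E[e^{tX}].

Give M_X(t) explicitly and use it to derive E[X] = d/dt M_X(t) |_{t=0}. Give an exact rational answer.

M_X(t) = e^(2*e^(t) - 2)
M′(t) = 2*e^(-2)*e^(t)*e^(2*e^(t))

E[X] = M′(0) = 2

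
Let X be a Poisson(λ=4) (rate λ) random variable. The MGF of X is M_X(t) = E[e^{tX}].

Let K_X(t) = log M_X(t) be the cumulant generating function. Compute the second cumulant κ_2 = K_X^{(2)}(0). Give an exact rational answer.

κ_2 = D^2[K](0) = 4

M_X(t) = e^(4*e^(t) - 4)
K_X(t) = log M_X(t) = 4*e^(t) - 4
D^2[K](t) = 4*e^(t)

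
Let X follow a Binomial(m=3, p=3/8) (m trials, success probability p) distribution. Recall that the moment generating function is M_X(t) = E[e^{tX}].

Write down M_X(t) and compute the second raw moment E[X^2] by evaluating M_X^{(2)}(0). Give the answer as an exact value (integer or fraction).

M_X(t) = (3*e^(t)/8 + 5/8)^3
D^2[M](t) = 243*e^(3*t)/512 + 135*e^(2*t)/128 + 225*e^(t)/512

E[X^2] = D^2[M](0) = 63/32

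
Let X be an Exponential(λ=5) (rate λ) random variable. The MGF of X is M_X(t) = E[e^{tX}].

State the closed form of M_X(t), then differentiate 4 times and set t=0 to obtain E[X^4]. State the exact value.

E[X^4] = D^4[M](0) = 24/625

M_X(t) = 5/(5 - t)
D^4[M](t) = -120/(t^5 - 25*t^4 + 250*t^3 - 1250*t^2 + 3125*t - 3125)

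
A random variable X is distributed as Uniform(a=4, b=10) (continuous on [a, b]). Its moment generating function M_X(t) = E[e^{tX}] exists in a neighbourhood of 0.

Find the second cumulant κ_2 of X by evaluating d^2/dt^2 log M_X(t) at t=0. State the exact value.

M_X(t) = (e^(10*t) - e^(4*t))/(6*t)
K_X(t) = log M_X(t) = -log(t) + log(e^(10*t) - e^(4*t)) - log(6)
K′(t) = (10*t*e^(6*t) - 4*t - e^(6*t) + 1)/(t*e^(6*t) - t)
K′′(t) = (-36*t^2*e^(6*t) + e^(12*t) - 2*e^(6*t) + 1)/(t^2*e^(12*t) - 2*t^2*e^(6*t) + t^2)

κ_2 = K′′(0) = 3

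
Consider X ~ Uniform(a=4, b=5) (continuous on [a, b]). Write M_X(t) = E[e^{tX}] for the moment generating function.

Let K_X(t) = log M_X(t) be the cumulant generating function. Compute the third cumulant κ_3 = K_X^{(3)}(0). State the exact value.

κ_3 = K^(3)(0) = 0

M_X(t) = (e^(5*t) - e^(4*t))/t
K_X(t) = log M_X(t) = -log(t) + log(e^(5*t) - e^(4*t))
K^(3)(t) = (t^3*e^(2*t) + t^3*e^(t) - 2*e^(3*t) + 6*e^(2*t) - 6*e^(t) + 2)/(t^3*e^(3*t) - 3*t^3*e^(2*t) + 3*t^3*e^(t) - t^3)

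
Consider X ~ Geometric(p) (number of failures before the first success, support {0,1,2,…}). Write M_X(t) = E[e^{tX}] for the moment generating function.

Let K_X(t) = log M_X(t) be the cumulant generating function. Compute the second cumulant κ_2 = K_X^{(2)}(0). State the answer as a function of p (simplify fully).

M_X(t) = p/(-(1 - p)*e^(t) + 1)
K_X(t) = log M_X(t) = log(p) - log(-(1 - p)*e^(t) + 1)
D^2[K](t) = (-p*e^(t) + e^(t))/(p^2*e^(2*t) - 2*p*e^(2*t) + 2*p*e^(t) + e^(2*t) - 2*e^(t) + 1)

κ_2 = D^2[K](0) = (1 - p)/p^2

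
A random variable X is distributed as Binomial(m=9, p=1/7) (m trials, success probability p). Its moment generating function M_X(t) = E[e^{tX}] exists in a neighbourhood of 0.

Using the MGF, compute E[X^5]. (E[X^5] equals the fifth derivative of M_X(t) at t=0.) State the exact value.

E[X^5] = d^5M/dt^5 |_{t=0} = 176607/2401

M_X(t) = (e^(t)/7 + 6/7)^9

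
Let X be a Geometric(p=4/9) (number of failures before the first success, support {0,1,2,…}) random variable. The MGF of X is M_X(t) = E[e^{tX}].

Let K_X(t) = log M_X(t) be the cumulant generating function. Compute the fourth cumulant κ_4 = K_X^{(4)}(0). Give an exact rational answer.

κ_4 = K^(4)(0) = 6435/128

M_X(t) = 4/(9*(1 - 5*e^(t)/9))
K_X(t) = log M_X(t) = -log(1 - 5*e^(t)/9) - 2*log(3) + 2*log(2)
K^(4)(t) = (1125*e^(3*t) + 8100*e^(2*t) + 3645*e^(t))/(625*e^(4*t) - 4500*e^(3*t) + 12150*e^(2*t) - 14580*e^(t) + 6561)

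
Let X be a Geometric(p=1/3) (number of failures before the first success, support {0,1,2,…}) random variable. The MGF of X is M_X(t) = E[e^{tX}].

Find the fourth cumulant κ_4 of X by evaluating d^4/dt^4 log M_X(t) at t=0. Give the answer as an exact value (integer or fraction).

M_X(t) = 1/(3*(1 - 2*e^(t)/3))
K_X(t) = log M_X(t) = -log(1 - 2*e^(t)/3) - log(3)
K^(4)(t) = (24*e^(3*t) + 144*e^(2*t) + 54*e^(t))/(16*e^(4*t) - 96*e^(3*t) + 216*e^(2*t) - 216*e^(t) + 81)

κ_4 = K^(4)(0) = 222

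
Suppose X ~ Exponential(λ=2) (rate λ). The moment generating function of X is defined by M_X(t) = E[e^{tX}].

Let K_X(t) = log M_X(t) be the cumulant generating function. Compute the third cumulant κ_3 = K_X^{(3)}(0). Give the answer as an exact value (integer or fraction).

κ_3 = D^3[K](0) = 1/4

M_X(t) = 2/(2 - t)
K_X(t) = log M_X(t) = -log(2 - t) + log(2)
D^3[K](t) = -2/(t^3 - 6*t^2 + 12*t - 8)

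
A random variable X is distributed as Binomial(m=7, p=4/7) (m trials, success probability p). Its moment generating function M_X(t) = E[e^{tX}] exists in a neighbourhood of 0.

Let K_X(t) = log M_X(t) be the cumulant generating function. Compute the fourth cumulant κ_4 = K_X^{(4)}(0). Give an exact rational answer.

κ_4 = K^(4)(0) = -276/343

M_X(t) = (4*e^(t)/7 + 3/7)^7
K_X(t) = log M_X(t) = 7*log(4*e^(t)/7 + 3/7)
K^(4)(t) = (1344*e^(3*t) - 4032*e^(2*t) + 756*e^(t))/(256*e^(4*t) + 768*e^(3*t) + 864*e^(2*t) + 432*e^(t) + 81)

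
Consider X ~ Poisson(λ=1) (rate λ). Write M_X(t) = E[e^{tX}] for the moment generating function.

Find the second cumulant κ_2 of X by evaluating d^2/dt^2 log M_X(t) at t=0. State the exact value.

M_X(t) = e^(e^(t) - 1)
K_X(t) = log M_X(t) = e^(t) - 1
dK/dt = e^(t)
d^2K/dt^2 = e^(t)

κ_2 = d^2K/dt^2 |_{t=0} = 1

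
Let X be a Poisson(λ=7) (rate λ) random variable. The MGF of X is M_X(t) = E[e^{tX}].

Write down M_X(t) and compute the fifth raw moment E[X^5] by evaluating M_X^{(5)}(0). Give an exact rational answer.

E[X^5] = M′′′′′(0) = 50134

M_X(t) = e^(7*e^(t) - 7)
M′(t) = 7*e^(-7)*e^(t)*e^(7*e^(t))
M′′(t) = (49*e^(2*t)*e^(7*e^(t)) + 7*e^(t)*e^(7*e^(t)))*e^(-7)
M′′′(t) = (343*e^(3*t)*e^(7*e^(t)) + 147*e^(2*t)*e^(7*e^(t)) + 7*e^(t)*e^(7*e^(t)))*e^(-7)
M′′′′(t) = (2401*e^(4*t)*e^(7*e^(t)) + 2058*e^(3*t)*e^(7*e^(t)) + 343*e^(2*t)*e^(7*e^(t)) + 7*e^(t)*e^(7*e^(t)))*e^(-7)
M′′′′′(t) = (16807*e^(5*t)*e^(7*e^(t)) + 24010*e^(4*t)*e^(7*e^(t)) + 8575*e^(3*t)*e^(7*e^(t)) + 735*e^(2*t)*e^(7*e^(t)) + 7*e^(t)*e^(7*e^(t)))*e^(-7)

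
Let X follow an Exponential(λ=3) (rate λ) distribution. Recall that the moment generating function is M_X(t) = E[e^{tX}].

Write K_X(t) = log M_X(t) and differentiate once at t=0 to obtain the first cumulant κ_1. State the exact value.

κ_1 = dK/dt |_{t=0} = 1/3

M_X(t) = 3/(3 - t)
K_X(t) = log M_X(t) = -log(3 - t) + log(3)
dK/dt = -1/(t - 3)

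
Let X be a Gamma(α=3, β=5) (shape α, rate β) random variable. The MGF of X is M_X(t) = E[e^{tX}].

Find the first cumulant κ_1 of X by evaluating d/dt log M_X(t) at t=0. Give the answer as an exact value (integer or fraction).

M_X(t) = 125/(5 - t)^3
K_X(t) = log M_X(t) = -3*log(5 - t) + 3*log(5)
D[K](t) = -3/(t - 5)

κ_1 = D[K](0) = 3/5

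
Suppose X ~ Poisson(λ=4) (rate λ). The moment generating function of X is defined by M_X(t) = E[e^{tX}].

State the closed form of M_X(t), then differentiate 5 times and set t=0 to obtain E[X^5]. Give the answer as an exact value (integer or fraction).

M_X(t) = e^(4*e^(t) - 4)
M^(5)(t) = (1024*e^(5*t)*e^(4*e^(t)) + 2560*e^(4*t)*e^(4*e^(t)) + 1600*e^(3*t)*e^(4*e^(t)) + 240*e^(2*t)*e^(4*e^(t)) + 4*e^(t)*e^(4*e^(t)))*e^(-4)

E[X^5] = M^(5)(0) = 5428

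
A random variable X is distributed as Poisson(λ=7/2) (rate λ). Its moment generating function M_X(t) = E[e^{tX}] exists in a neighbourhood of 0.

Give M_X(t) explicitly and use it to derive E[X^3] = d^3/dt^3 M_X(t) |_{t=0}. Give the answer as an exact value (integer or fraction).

E[X^3] = M^(3)(0) = 665/8

M_X(t) = e^(7*e^(t)/2 - 7/2)
M^(3)(t) = (343*e^(3*t)*e^(7*e^(t)/2) + 294*e^(2*t)*e^(7*e^(t)/2) + 28*e^(t)*e^(7*e^(t)/2))*e^(-7/2)/8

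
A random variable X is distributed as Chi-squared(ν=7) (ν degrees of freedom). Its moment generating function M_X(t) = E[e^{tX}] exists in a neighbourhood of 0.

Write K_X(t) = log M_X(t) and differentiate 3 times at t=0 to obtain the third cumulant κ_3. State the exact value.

κ_3 = K^(3)(0) = 56

M_X(t) = (1 - 2*t)^(-7/2)
K_X(t) = log M_X(t) = -7*log(1 - 2*t)/2
K^(3)(t) = -56/(8*t^3 - 12*t^2 + 6*t - 1)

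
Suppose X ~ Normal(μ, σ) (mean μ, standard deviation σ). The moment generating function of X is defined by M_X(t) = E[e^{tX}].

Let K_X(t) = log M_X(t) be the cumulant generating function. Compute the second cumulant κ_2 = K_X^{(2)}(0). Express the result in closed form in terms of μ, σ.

κ_2 = D^2[K](0) = σ^2

M_X(t) = e^(μ*t + σ^2*t^2/2)
K_X(t) = log M_X(t) = μ*t + σ^2*t^2/2
D^2[K](t) = σ^2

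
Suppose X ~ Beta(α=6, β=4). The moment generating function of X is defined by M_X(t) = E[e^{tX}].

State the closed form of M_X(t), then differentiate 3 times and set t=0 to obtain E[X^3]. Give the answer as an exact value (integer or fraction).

M_X(t) = ₁F₁(6; 10; t)
D^3[M](t) = 14*₁F₁(9; 13; t)/55

E[X^3] = D^3[M](0) = 14/55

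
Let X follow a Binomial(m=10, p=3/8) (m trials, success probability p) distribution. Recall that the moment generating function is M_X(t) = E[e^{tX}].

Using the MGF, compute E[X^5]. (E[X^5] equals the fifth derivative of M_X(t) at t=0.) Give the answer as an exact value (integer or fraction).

E[X^5] = D^5[M](0) = 2420475/1024

M_X(t) = (3*e^(t)/8 + 5/8)^10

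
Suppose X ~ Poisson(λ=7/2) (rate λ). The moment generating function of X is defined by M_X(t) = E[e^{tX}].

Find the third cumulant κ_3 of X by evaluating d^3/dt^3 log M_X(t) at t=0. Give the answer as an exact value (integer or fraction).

κ_3 = K′′′(0) = 7/2

M_X(t) = e^(7*e^(t)/2 - 7/2)
K_X(t) = log M_X(t) = 7*e^(t)/2 - 7/2
K′(t) = 7*e^(t)/2
K′′(t) = 7*e^(t)/2
K′′′(t) = 7*e^(t)/2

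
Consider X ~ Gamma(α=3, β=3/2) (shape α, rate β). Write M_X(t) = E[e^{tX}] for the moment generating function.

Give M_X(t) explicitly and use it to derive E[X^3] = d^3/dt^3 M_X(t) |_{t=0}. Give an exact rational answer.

E[X^3] = M^(3)(0) = 160/9

M_X(t) = 27/(8*(3/2 - t)^3)
M^(3)(t) = 12960/(64*t^6 - 576*t^5 + 2160*t^4 - 4320*t^3 + 4860*t^2 - 2916*t + 729)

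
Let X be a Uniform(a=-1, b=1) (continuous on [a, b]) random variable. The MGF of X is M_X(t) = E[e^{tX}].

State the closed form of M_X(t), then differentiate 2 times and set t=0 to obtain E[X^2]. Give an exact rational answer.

E[X^2] = D^2[M](0) = 1/3

M_X(t) = (e^(t) - e^(-t))/(2*t)
D^2[M](t) = (t^2*e^(2*t) - t^2 - 2*t*e^(2*t) - 2*t + 2*e^(2*t) - 2)*e^(-t)/(2*t^3)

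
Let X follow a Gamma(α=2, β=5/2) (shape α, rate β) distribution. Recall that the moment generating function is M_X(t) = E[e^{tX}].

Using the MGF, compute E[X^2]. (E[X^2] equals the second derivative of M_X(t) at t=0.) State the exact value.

E[X^2] = d^2M/dt^2 |_{t=0} = 24/25

M_X(t) = 25/(4*(5/2 - t)^2)
dM/dt = -100/(8*t^3 - 60*t^2 + 150*t - 125)
d^2M/dt^2 = 600/(16*t^4 - 160*t^3 + 600*t^2 - 1000*t + 625)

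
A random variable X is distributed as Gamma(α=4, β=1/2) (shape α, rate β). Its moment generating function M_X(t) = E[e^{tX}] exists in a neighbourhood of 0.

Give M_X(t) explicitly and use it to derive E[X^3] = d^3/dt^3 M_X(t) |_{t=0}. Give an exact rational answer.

E[X^3] = D^3[M](0) = 960

M_X(t) = 1/(16*(1/2 - t)^4)
D^3[M](t) = -960/(128*t^7 - 448*t^6 + 672*t^5 - 560*t^4 + 280*t^3 - 84*t^2 + 14*t - 1)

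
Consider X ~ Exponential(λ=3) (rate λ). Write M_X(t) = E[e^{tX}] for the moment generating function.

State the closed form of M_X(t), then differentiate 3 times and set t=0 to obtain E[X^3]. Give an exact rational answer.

E[X^3] = d^3M/dt^3 |_{t=0} = 2/9

M_X(t) = 3/(3 - t)
dM/dt = 3/(t^2 - 6*t + 9)
d^2M/dt^2 = -6/(t^3 - 9*t^2 + 27*t - 27)
d^3M/dt^3 = 18/(t^4 - 12*t^3 + 54*t^2 - 108*t + 81)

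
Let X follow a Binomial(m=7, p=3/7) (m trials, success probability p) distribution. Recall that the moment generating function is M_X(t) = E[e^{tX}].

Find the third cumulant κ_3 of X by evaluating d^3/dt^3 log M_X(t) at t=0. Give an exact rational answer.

κ_3 = K^(3)(0) = 12/49

M_X(t) = (3*e^(t)/7 + 4/7)^7
K_X(t) = log M_X(t) = 7*log(3*e^(t)/7 + 4/7)
K^(3)(t) = (-252*e^(2*t) + 336*e^(t))/(27*e^(3*t) + 108*e^(2*t) + 144*e^(t) + 64)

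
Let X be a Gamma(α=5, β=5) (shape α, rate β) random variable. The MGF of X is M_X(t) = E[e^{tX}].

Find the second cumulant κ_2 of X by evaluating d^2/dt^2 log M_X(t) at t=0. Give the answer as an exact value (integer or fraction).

M_X(t) = 3125/(5 - t)^5
K_X(t) = log M_X(t) = -5*log(5 - t) + 5*log(5)
K′(t) = -5/(t - 5)
K′′(t) = 5/(t^2 - 10*t + 25)

κ_2 = K′′(0) = 1/5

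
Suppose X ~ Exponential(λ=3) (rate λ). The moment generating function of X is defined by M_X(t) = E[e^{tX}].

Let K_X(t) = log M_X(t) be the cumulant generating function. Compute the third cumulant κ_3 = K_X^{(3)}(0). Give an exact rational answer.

M_X(t) = 3/(3 - t)
K_X(t) = log M_X(t) = -log(3 - t) + log(3)
K^(3)(t) = -2/(t^3 - 9*t^2 + 27*t - 27)

κ_3 = K^(3)(0) = 2/27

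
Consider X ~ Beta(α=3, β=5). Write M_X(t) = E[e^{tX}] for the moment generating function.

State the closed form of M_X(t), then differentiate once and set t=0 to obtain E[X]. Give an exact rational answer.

M_X(t) = ₁F₁(3; 8; t)
M′(t) = 3*₁F₁(4; 9; t)/8

E[X] = M′(0) = 3/8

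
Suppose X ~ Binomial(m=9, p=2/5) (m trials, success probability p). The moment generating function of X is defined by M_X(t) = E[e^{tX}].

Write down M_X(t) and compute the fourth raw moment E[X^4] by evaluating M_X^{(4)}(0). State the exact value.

E[X^4] = M′′′′(0) = 221994/625

M_X(t) = (2*e^(t)/5 + 3/5)^9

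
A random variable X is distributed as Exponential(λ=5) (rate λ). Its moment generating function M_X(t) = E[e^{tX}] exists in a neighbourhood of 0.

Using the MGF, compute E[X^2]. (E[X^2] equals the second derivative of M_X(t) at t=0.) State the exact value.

E[X^2] = d^2M/dt^2 |_{t=0} = 2/25

M_X(t) = 5/(5 - t)
dM/dt = 5/(t^2 - 10*t + 25)
d^2M/dt^2 = -10/(t^3 - 15*t^2 + 75*t - 125)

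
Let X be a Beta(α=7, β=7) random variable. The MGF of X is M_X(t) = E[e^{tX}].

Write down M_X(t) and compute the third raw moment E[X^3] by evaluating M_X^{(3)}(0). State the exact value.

M_X(t) = ₁F₁(7; 14; t)
M^(3)(t) = 3*₁F₁(10; 17; t)/20

E[X^3] = M^(3)(0) = 3/20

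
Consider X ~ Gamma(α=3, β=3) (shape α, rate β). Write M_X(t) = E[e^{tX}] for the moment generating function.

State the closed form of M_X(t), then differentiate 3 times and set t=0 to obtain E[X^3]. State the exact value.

E[X^3] = M^(3)(0) = 20/9

M_X(t) = 27/(3 - t)^3
M^(3)(t) = 1620/(t^6 - 18*t^5 + 135*t^4 - 540*t^3 + 1215*t^2 - 1458*t + 729)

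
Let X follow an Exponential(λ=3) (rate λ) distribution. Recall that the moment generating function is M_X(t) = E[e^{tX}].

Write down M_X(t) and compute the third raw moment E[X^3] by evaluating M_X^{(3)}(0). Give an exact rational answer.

M_X(t) = 3/(3 - t)
M^(3)(t) = 18/(t^4 - 12*t^3 + 54*t^2 - 108*t + 81)

E[X^3] = M^(3)(0) = 2/9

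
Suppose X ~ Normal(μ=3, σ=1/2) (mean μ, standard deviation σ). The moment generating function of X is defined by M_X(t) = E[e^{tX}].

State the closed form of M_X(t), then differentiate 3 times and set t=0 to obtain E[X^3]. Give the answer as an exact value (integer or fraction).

M_X(t) = e^(t^2/8 + 3*t)
dM/dt = t*e^(3*t)*e^(t^2/8)/4 + 3*e^(3*t)*e^(t^2/8)
d^2M/dt^2 = t^2*e^(3*t)*e^(t^2/8)/16 + 3*t*e^(3*t)*e^(t^2/8)/2 + 37*e^(3*t)*e^(t^2/8)/4
d^3M/dt^3 = t^3*e^(3*t)*e^(t^2/8)/64 + 9*t^2*e^(3*t)*e^(t^2/8)/16 + 111*t*e^(3*t)*e^(t^2/8)/16 + 117*e^(3*t)*e^(t^2/8)/4

E[X^3] = d^3M/dt^3 |_{t=0} = 117/4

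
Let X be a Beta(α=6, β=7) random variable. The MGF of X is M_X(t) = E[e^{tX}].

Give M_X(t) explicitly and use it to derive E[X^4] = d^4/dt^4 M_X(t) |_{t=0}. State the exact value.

E[X^4] = M′′′′(0) = 9/130

M_X(t) = ₁F₁(6; 13; t)
M′(t) = 6*₁F₁(7; 14; t)/13
M′′(t) = 3*₁F₁(8; 15; t)/13
M′′′(t) = 8*₁F₁(9; 16; t)/65
M′′′′(t) = 9*₁F₁(10; 17; t)/130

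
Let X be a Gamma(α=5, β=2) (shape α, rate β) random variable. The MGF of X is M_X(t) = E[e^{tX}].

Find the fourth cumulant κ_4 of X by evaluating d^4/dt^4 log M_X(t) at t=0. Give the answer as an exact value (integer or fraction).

M_X(t) = 32/(2 - t)^5
K_X(t) = log M_X(t) = -5*log(2 - t) + 5*log(2)
K^(4)(t) = 30/(t^4 - 8*t^3 + 24*t^2 - 32*t + 16)

κ_4 = K^(4)(0) = 15/8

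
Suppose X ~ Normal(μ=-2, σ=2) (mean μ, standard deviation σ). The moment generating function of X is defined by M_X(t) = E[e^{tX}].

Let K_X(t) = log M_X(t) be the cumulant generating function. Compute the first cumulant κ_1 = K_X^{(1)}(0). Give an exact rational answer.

κ_1 = dK/dt |_{t=0} = -2

M_X(t) = e^(2*t^2 - 2*t)
K_X(t) = log M_X(t) = 2*t^2 - 2*t
dK/dt = 4*t - 2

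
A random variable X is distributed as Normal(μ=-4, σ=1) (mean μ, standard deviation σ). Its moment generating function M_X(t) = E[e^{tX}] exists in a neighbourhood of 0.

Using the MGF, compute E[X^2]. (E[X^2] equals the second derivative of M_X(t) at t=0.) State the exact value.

M_X(t) = e^(t^2/2 - 4*t)
D^2[M](t) = (t^2*e^(t^2/2) - 8*t*e^(t^2/2) + 17*e^(t^2/2))*e^(-4*t)

E[X^2] = D^2[M](0) = 17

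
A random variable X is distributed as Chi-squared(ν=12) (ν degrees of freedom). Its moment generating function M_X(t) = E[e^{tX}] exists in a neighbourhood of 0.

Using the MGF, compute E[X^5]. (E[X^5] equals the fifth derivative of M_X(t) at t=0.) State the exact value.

M_X(t) = (1 - 2*t)^(-6)
M′(t) = -12/(128*t^7 - 448*t^6 + 672*t^5 - 560*t^4 + 280*t^3 - 84*t^2 + 14*t - 1)
M′′(t) = 168/(256*t^8 - 1024*t^7 + 1792*t^6 - 1792*t^5 + 1120*t^4 - 448*t^3 + 112*t^2 - 16*t + 1)
M′′′(t) = -2688/(512*t^9 - 2304*t^8 + 4608*t^7 - 5376*t^6 + 4032*t^5 - 2016*t^4 + 672*t^3 - 144*t^2 + 18*t - 1)
M′′′′(t) = 48384/(1024*t^10 - 5120*t^9 + 11520*t^8 - 15360*t^7 + 13440*t^6 - 8064*t^5 + 3360*t^4 - 960*t^3 + 180*t^2 - 20*t + 1)
M′′′′′(t) = -967680/(2048*t^11 - 11264*t^10 + 28160*t^9 - 42240*t^8 + 42240*t^7 - 29568*t^6 + 14784*t^5 - 5280*t^4 + 1320*t^3 - 220*t^2 + 22*t - 1)

E[X^5] = M′′′′′(0) = 967680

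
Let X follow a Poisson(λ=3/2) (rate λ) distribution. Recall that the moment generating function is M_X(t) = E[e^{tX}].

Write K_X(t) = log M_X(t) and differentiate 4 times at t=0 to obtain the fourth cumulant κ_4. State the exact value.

M_X(t) = e^(3*e^(t)/2 - 3/2)
K_X(t) = log M_X(t) = 3*e^(t)/2 - 3/2
K^(4)(t) = 3*e^(t)/2

κ_4 = K^(4)(0) = 3/2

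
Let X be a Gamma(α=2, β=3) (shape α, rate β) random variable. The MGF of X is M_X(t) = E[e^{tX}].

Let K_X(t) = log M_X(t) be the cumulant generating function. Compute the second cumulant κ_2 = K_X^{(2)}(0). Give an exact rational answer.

κ_2 = d^2K/dt^2 |_{t=0} = 2/9

M_X(t) = 9/(3 - t)^2
K_X(t) = log M_X(t) = -2*log(3 - t) + 2*log(3)
dK/dt = -2/(t - 3)
d^2K/dt^2 = 2/(t^2 - 6*t + 9)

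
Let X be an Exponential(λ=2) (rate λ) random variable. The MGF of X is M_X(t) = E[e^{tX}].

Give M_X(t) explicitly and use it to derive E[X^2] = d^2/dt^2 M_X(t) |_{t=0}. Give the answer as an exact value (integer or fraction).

M_X(t) = 2/(2 - t)
M′(t) = 2/(t^2 - 4*t + 4)
M′′(t) = -4/(t^3 - 6*t^2 + 12*t - 8)

E[X^2] = M′′(0) = 1/2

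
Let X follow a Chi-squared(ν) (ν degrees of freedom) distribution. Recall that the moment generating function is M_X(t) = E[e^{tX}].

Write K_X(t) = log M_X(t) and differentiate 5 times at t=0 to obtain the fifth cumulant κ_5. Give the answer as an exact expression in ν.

κ_5 = K′′′′′(0) = 384*ν

M_X(t) = (1 - 2*t)^(-ν/2)
K_X(t) = log M_X(t) = -ν*log(1 - 2*t)/2
K′(t) = -ν/(2*t - 1)
K′′(t) = 2*ν/(4*t^2 - 4*t + 1)
K′′′(t) = -8*ν/(8*t^3 - 12*t^2 + 6*t - 1)
K′′′′(t) = 48*ν/(16*t^4 - 32*t^3 + 24*t^2 - 8*t + 1)
K′′′′′(t) = -384*ν/(32*t^5 - 80*t^4 + 80*t^3 - 40*t^2 + 10*t - 1)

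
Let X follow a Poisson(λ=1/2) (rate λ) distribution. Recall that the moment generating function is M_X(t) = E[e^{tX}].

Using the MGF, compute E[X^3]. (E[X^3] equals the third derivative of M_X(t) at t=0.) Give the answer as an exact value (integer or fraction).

E[X^3] = M^(3)(0) = 11/8

M_X(t) = e^(e^(t)/2 - 1/2)
M^(3)(t) = (e^(3*t)*e^(e^(t)/2) + 6*e^(2*t)*e^(e^(t)/2) + 4*e^(t)*e^(e^(t)/2))*e^(-1/2)/8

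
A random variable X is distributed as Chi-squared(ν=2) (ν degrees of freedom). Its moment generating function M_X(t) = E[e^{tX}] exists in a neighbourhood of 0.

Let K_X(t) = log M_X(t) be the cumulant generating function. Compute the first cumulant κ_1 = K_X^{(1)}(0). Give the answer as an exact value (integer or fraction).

M_X(t) = 1/(1 - 2*t)
K_X(t) = log M_X(t) = -log(1 - 2*t)
dK/dt = -2/(2*t - 1)

κ_1 = dK/dt |_{t=0} = 2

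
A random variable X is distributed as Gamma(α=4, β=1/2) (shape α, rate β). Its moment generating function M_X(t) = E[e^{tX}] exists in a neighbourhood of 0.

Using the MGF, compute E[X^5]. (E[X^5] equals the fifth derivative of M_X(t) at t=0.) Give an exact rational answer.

E[X^5] = M^(5)(0) = 215040

M_X(t) = 1/(16*(1/2 - t)^4)
M^(5)(t) = -215040/(512*t^9 - 2304*t^8 + 4608*t^7 - 5376*t^6 + 4032*t^5 - 2016*t^4 + 672*t^3 - 144*t^2 + 18*t - 1)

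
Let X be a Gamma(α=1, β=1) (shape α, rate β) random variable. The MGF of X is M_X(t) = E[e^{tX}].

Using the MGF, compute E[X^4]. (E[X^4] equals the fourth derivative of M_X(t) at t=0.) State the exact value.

M_X(t) = 1/(1 - t)
dM/dt = 1/(t^2 - 2*t + 1)
d^2M/dt^2 = -2/(t^3 - 3*t^2 + 3*t - 1)
d^3M/dt^3 = 6/(t^4 - 4*t^3 + 6*t^2 - 4*t + 1)
d^4M/dt^4 = -24/(t^5 - 5*t^4 + 10*t^3 - 10*t^2 + 5*t - 1)

E[X^4] = d^4M/dt^4 |_{t=0} = 24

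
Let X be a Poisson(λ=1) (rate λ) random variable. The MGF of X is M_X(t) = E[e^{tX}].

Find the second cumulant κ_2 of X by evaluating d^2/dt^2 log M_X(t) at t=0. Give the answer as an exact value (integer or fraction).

M_X(t) = e^(e^(t) - 1)
K_X(t) = log M_X(t) = e^(t) - 1
dK/dt = e^(t)
d^2K/dt^2 = e^(t)

κ_2 = d^2K/dt^2 |_{t=0} = 1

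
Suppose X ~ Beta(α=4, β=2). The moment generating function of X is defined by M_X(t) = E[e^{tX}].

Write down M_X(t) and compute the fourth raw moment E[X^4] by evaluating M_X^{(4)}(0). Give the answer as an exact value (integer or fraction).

M_X(t) = ₁F₁(4; 6; t)
dM/dt = 2*₁F₁(5; 7; t)/3
d^2M/dt^2 = 10*₁F₁(6; 8; t)/21
d^3M/dt^3 = 5*₁F₁(7; 9; t)/14
d^4M/dt^4 = 5*₁F₁(8; 10; t)/18

E[X^4] = d^4M/dt^4 |_{t=0} = 5/18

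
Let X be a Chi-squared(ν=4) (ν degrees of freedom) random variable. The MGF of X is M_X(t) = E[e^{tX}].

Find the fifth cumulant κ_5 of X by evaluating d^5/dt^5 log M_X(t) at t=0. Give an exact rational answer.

κ_5 = K^(5)(0) = 1536

M_X(t) = (1 - 2*t)^(-2)
K_X(t) = log M_X(t) = -2*log(1 - 2*t)
K^(5)(t) = -1536/(32*t^5 - 80*t^4 + 80*t^3 - 40*t^2 + 10*t - 1)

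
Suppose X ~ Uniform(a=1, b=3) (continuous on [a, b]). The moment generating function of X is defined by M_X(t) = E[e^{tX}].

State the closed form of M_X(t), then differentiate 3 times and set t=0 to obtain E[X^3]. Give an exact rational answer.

M_X(t) = (e^(3*t) - e^(t))/(2*t)
D^3[M](t) = (27*t^3*e^(3*t) - t^3*e^(t) - 27*t^2*e^(3*t) + 3*t^2*e^(t) + 18*t*e^(3*t) - 6*t*e^(t) - 6*e^(3*t) + 6*e^(t))/(2*t^4)

E[X^3] = D^3[M](0) = 10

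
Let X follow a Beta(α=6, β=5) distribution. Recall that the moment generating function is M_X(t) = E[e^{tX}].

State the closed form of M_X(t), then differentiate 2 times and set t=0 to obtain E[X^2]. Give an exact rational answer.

M_X(t) = ₁F₁(6; 11; t)
dM/dt = 6*₁F₁(7; 12; t)/11
d^2M/dt^2 = 7*₁F₁(8; 13; t)/22

E[X^2] = d^2M/dt^2 |_{t=0} = 7/22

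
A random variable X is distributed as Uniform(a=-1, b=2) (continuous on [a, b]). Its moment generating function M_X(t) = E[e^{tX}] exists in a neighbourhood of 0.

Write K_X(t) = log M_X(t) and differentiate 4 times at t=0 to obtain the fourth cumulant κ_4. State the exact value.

κ_4 = K^(4)(0) = -27/40

M_X(t) = (e^(2*t) - e^(-t))/(3*t)
K_X(t) = log M_X(t) = -log(t) + log(e^(2*t) - e^(-t)) - log(3)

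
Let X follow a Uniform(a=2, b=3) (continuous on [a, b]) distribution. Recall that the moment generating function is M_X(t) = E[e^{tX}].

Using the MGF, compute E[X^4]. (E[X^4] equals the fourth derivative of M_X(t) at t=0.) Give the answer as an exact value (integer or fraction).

E[X^4] = M′′′′(0) = 211/5

M_X(t) = (e^(3*t) - e^(2*t))/t
M′(t) = (3*t*e^(3*t) - 2*t*e^(2*t) - e^(3*t) + e^(2*t))/t^2
M′′(t) = (9*t^2*e^(3*t) - 4*t^2*e^(2*t) - 6*t*e^(3*t) + 4*t*e^(2*t) + 2*e^(3*t) - 2*e^(2*t))/t^3
M′′′(t) = (27*t^3*e^(3*t) - 8*t^3*e^(2*t) - 27*t^2*e^(3*t) + 12*t^2*e^(2*t) + 18*t*e^(3*t) - 12*t*e^(2*t) - 6*e^(3*t) + 6*e^(2*t))/t^4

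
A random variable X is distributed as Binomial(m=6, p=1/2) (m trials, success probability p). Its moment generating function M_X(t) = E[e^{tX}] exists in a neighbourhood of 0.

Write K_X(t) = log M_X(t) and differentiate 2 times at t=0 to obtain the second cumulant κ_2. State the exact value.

κ_2 = d^2K/dt^2 |_{t=0} = 3/2

M_X(t) = (e^(t)/2 + 1/2)^6
K_X(t) = log M_X(t) = 6*log(e^(t)/2 + 1/2)
dK/dt = 6*e^(t)/(e^(t) + 1)
d^2K/dt^2 = 6*e^(t)/(e^(2*t) + 2*e^(t) + 1)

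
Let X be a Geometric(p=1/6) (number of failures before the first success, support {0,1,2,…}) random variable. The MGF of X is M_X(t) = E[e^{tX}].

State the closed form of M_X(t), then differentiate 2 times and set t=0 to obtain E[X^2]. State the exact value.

M_X(t) = 1/(6*(1 - 5*e^(t)/6))
M′(t) = 5*e^(t)/(25*e^(2*t) - 60*e^(t) + 36)
M′′(t) = (-25*e^(2*t) - 30*e^(t))/(125*e^(3*t) - 450*e^(2*t) + 540*e^(t) - 216)

E[X^2] = M′′(0) = 55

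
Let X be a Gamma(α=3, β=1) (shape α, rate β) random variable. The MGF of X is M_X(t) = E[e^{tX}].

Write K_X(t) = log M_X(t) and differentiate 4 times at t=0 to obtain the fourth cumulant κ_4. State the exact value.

κ_4 = K^(4)(0) = 18

M_X(t) = (1 - t)^(-3)
K_X(t) = log M_X(t) = -3*log(1 - t)
K^(4)(t) = 18/(t^4 - 4*t^3 + 6*t^2 - 4*t + 1)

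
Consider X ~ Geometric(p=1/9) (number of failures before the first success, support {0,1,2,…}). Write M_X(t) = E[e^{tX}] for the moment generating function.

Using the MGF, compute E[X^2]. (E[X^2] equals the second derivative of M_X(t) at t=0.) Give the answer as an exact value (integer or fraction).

E[X^2] = d^2M/dt^2 |_{t=0} = 136

M_X(t) = 1/(9*(1 - 8*e^(t)/9))
dM/dt = 8*e^(t)/(64*e^(2*t) - 144*e^(t) + 81)
d^2M/dt^2 = (-64*e^(2*t) - 72*e^(t))/(512*e^(3*t) - 1728*e^(2*t) + 1944*e^(t) - 729)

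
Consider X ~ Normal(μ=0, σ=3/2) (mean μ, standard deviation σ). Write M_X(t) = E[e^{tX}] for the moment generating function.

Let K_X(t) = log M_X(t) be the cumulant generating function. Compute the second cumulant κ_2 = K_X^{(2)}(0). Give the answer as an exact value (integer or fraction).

κ_2 = d^2K/dt^2 |_{t=0} = 9/4

M_X(t) = e^(9*t^2/8)
K_X(t) = log M_X(t) = 9*t^2/8
dK/dt = 9*t/4
d^2K/dt^2 = 9/4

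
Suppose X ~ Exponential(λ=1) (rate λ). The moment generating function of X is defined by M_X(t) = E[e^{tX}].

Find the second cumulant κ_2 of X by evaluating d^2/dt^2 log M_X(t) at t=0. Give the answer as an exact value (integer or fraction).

M_X(t) = 1/(1 - t)
K_X(t) = log M_X(t) = -log(1 - t)
K^(2)(t) = 1/(t^2 - 2*t + 1)

κ_2 = K^(2)(0) = 1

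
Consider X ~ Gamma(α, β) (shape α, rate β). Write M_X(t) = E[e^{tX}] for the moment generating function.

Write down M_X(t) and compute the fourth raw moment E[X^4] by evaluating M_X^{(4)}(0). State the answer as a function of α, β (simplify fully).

E[X^4] = d^4M/dt^4 |_{t=0} = α*(α^3 + 6*α^2 + 11*α + 6)/β^4

M_X(t) = (β/(β - t))^α
dM/dt = -α*β^α*(1/(β - t))^α/(-β + t)
d^2M/dt^2 = (α^2*β^α*(1/(β - t))^α + α*β^α*(1/(β - t))^α)/(β^2 - 2*β*t + t^2)
d^3M/dt^3 = (-α^3*β^α*(1/(β - t))^α - 3*α^2*β^α*(1/(β - t))^α - 2*α*β^α*(1/(β - t))^α)/(-β^3 + 3*β^2*t - 3*β*t^2 + t^3)
d^4M/dt^4 = (α^4*β^α*(1/(β - t))^α + 6*α^3*β^α*(1/(β - t))^α + 11*α^2*β^α*(1/(β - t))^α + 6*α*β^α*(1/(β - t))^α)/(β^4 - 4*β^3*t + 6*β^2*t^2 - 4*β*t^3 + t^4)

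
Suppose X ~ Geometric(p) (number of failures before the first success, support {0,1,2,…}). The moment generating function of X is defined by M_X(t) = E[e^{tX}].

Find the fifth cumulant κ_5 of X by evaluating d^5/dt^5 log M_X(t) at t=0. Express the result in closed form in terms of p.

M_X(t) = p/(-(1 - p)*e^(t) + 1)
K_X(t) = log M_X(t) = log(p) - log(-(1 - p)*e^(t) + 1)
dK/dt = (-p*e^(t) + e^(t))/(p*e^(t) - e^(t) + 1)
d^2K/dt^2 = (-p*e^(t) + e^(t))/(p^2*e^(2*t) - 2*p*e^(2*t) + 2*p*e^(t) + e^(2*t) - 2*e^(t) + 1)

κ_5 = d^5K/dt^5 |_{t=0} = (p^4 - 15*p^3 + 50*p^2 - 60*p + 24)/p^5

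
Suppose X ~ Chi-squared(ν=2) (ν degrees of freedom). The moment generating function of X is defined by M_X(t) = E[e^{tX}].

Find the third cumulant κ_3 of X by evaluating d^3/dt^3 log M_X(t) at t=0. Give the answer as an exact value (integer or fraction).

M_X(t) = 1/(1 - 2*t)
K_X(t) = log M_X(t) = -log(1 - 2*t)
K^(3)(t) = -16/(8*t^3 - 12*t^2 + 6*t - 1)

κ_3 = K^(3)(0) = 16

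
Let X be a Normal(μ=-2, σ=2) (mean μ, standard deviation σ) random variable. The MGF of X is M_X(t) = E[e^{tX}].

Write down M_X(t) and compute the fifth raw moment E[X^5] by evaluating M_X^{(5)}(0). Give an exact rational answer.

E[X^5] = D^5[M](0) = -832

M_X(t) = e^(2*t^2 - 2*t)
D^5[M](t) = (1024*t^5*e^(2*t^2) - 2560*t^4*e^(2*t^2) + 5120*t^3*e^(2*t^2) - 5120*t^2*e^(2*t^2) + 3200*t*e^(2*t^2) - 832*e^(2*t^2))*e^(-2*t)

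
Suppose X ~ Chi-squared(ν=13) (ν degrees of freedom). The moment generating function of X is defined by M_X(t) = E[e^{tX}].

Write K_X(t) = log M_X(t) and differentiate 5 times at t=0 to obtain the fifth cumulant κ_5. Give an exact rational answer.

M_X(t) = (1 - 2*t)^(-13/2)
K_X(t) = log M_X(t) = -13*log(1 - 2*t)/2
D^5[K](t) = -4992/(32*t^5 - 80*t^4 + 80*t^3 - 40*t^2 + 10*t - 1)

κ_5 = D^5[K](0) = 4992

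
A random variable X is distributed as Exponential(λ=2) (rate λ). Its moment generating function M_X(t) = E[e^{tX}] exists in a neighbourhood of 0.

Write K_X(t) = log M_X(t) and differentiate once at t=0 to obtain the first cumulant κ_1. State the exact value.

κ_1 = dK/dt |_{t=0} = 1/2

M_X(t) = 2/(2 - t)
K_X(t) = log M_X(t) = -log(2 - t) + log(2)
dK/dt = -1/(t - 2)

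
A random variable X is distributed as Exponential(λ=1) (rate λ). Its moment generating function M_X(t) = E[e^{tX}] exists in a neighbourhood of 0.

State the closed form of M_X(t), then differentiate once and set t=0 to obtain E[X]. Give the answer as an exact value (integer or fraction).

M_X(t) = 1/(1 - t)
M′(t) = 1/(t^2 - 2*t + 1)

E[X] = M′(0) = 1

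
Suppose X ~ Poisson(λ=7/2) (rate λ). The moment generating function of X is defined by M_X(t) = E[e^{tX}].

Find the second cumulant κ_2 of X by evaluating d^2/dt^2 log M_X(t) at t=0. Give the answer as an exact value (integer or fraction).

κ_2 = K′′(0) = 7/2

M_X(t) = e^(7*e^(t)/2 - 7/2)
K_X(t) = log M_X(t) = 7*e^(t)/2 - 7/2
K′(t) = 7*e^(t)/2
K′′(t) = 7*e^(t)/2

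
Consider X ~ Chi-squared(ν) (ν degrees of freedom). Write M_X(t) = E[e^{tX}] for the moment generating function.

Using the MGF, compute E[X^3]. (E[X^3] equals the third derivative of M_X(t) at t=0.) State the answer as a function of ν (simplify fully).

E[X^3] = M′′′(0) = ν*(ν^2 + 6*ν + 8)

M_X(t) = (1 - 2*t)^(-ν/2)
M′(t) = -ν/(2*t*(1 - 2*t)^(ν/2) - (1 - 2*t)^(ν/2))
M′′(t) = (ν^2 + 2*ν)/(4*t^2*(1 - 2*t)^(ν/2) - 4*t*(1 - 2*t)^(ν/2) + (1 - 2*t)^(ν/2))
M′′′(t) = (-ν^3 - 6*ν^2 - 8*ν)/(8*t^3*(1 - 2*t)^(ν/2) - 12*t^2*(1 - 2*t)^(ν/2) + 6*t*(1 - 2*t)^(ν/2) - (1 - 2*t)^(ν/2))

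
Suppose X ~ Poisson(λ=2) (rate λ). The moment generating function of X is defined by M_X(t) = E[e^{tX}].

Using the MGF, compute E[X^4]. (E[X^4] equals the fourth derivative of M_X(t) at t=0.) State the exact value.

E[X^4] = M′′′′(0) = 94

M_X(t) = e^(2*e^(t) - 2)
M′(t) = 2*e^(-2)*e^(t)*e^(2*e^(t))
M′′(t) = (4*e^(2*t)*e^(2*e^(t)) + 2*e^(t)*e^(2*e^(t)))*e^(-2)
M′′′(t) = (8*e^(3*t)*e^(2*e^(t)) + 12*e^(2*t)*e^(2*e^(t)) + 2*e^(t)*e^(2*e^(t)))*e^(-2)
M′′′′(t) = (16*e^(4*t)*e^(2*e^(t)) + 48*e^(3*t)*e^(2*e^(t)) + 28*e^(2*t)*e^(2*e^(t)) + 2*e^(t)*e^(2*e^(t)))*e^(-2)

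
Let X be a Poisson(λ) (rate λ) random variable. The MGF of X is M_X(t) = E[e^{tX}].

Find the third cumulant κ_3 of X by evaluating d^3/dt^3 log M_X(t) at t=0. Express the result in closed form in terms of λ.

κ_3 = K′′′(0) = λ

M_X(t) = e^(λ*(e^(t) - 1))
K_X(t) = log M_X(t) = λ*(e^(t) - 1)
K′(t) = λ*e^(t)
K′′(t) = λ*e^(t)
K′′′(t) = λ*e^(t)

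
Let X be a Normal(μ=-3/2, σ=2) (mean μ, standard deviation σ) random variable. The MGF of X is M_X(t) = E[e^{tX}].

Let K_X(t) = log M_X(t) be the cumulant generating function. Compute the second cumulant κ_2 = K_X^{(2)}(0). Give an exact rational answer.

κ_2 = K^(2)(0) = 4

M_X(t) = e^(2*t^2 - 3*t/2)
K_X(t) = log M_X(t) = 2*t^2 - 3*t/2
K^(2)(t) = 4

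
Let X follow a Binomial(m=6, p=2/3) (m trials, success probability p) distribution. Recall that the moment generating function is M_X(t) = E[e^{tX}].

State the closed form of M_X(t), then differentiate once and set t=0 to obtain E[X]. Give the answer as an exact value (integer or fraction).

E[X] = M′(0) = 4

M_X(t) = (2*e^(t)/3 + 1/3)^6
M′(t) = 128*e^(6*t)/243 + 320*e^(5*t)/243 + 320*e^(4*t)/243 + 160*e^(3*t)/243 + 40*e^(2*t)/243 + 4*e^(t)/243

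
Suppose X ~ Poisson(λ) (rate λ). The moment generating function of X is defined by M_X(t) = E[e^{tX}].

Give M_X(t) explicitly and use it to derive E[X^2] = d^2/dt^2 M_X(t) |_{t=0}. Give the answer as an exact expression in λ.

E[X^2] = M^(2)(0) = λ*(λ + 1)

M_X(t) = e^(λ*(e^(t) - 1))
M^(2)(t) = (λ^2*e^(2*t)*e^(λ*e^(t)) + λ*e^(t)*e^(λ*e^(t)))*e^(-λ)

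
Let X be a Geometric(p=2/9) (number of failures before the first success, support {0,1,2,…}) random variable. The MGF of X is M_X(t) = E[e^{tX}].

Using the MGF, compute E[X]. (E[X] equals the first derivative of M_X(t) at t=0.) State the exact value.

M_X(t) = 2/(9*(1 - 7*e^(t)/9))
dM/dt = 14*e^(t)/(49*e^(2*t) - 126*e^(t) + 81)

E[X] = dM/dt |_{t=0} = 7/2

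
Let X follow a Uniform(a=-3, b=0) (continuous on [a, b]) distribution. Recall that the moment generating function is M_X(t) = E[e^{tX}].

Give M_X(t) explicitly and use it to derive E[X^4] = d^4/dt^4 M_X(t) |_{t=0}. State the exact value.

E[X^4] = M^(4)(0) = 81/5

M_X(t) = (1 - e^(-3*t))/(3*t)
M^(4)(t) = (-27*t^4 - 36*t^3 - 36*t^2 - 24*t + 8*e^(3*t) - 8)*e^(-3*t)/t^5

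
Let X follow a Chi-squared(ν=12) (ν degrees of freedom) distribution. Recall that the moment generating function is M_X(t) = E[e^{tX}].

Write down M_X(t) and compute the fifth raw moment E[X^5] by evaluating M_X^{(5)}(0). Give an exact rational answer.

E[X^5] = D^5[M](0) = 967680

M_X(t) = (1 - 2*t)^(-6)
D^5[M](t) = -967680/(2048*t^11 - 11264*t^10 + 28160*t^9 - 42240*t^8 + 42240*t^7 - 29568*t^6 + 14784*t^5 - 5280*t^4 + 1320*t^3 - 220*t^2 + 22*t - 1)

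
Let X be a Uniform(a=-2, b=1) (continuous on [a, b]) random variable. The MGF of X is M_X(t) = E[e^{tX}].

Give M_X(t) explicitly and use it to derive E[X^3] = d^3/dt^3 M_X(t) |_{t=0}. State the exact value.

E[X^3] = D^3[M](0) = -5/4

M_X(t) = (e^(t) - e^(-2*t))/(3*t)
D^3[M](t) = (t^3*e^(3*t) + 8*t^3 - 3*t^2*e^(3*t) + 12*t^2 + 6*t*e^(3*t) + 12*t - 6*e^(3*t) + 6)*e^(-2*t)/(3*t^4)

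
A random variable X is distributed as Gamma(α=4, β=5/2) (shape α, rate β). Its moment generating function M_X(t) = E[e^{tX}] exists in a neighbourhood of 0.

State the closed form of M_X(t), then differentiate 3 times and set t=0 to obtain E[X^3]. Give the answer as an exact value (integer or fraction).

E[X^3] = M′′′(0) = 192/25

M_X(t) = 625/(16*(5/2 - t)^4)
M′(t) = -5000/(32*t^5 - 400*t^4 + 2000*t^3 - 5000*t^2 + 6250*t - 3125)
M′′(t) = 50000/(64*t^6 - 960*t^5 + 6000*t^4 - 20000*t^3 + 37500*t^2 - 37500*t + 15625)
M′′′(t) = -600000/(128*t^7 - 2240*t^6 + 16800*t^5 - 70000*t^4 + 175000*t^3 - 262500*t^2 + 218750*t - 78125)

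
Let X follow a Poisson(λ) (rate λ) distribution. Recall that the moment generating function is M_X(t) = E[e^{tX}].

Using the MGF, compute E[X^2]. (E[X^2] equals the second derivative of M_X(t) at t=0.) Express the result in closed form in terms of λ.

M_X(t) = e^(λ*(e^(t) - 1))
M^(2)(t) = (λ^2*e^(2*t)*e^(λ*e^(t)) + λ*e^(t)*e^(λ*e^(t)))*e^(-λ)

E[X^2] = M^(2)(0) = λ*(λ + 1)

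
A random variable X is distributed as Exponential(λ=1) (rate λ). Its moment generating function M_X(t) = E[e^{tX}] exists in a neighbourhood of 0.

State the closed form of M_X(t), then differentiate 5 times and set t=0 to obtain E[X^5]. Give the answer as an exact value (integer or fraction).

E[X^5] = d^5M/dt^5 |_{t=0} = 120

M_X(t) = 1/(1 - t)
dM/dt = 1/(t^2 - 2*t + 1)
d^2M/dt^2 = -2/(t^3 - 3*t^2 + 3*t - 1)
d^3M/dt^3 = 6/(t^4 - 4*t^3 + 6*t^2 - 4*t + 1)
d^4M/dt^4 = -24/(t^5 - 5*t^4 + 10*t^3 - 10*t^2 + 5*t - 1)
d^5M/dt^5 = 120/(t^6 - 6*t^5 + 15*t^4 - 20*t^3 + 15*t^2 - 6*t + 1)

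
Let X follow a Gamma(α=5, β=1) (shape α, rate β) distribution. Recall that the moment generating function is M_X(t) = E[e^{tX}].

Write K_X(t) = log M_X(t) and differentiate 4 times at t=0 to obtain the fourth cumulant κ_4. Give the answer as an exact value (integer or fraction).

M_X(t) = (1 - t)^(-5)
K_X(t) = log M_X(t) = -5*log(1 - t)
D^4[K](t) = 30/(t^4 - 4*t^3 + 6*t^2 - 4*t + 1)

κ_4 = D^4[K](0) = 30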